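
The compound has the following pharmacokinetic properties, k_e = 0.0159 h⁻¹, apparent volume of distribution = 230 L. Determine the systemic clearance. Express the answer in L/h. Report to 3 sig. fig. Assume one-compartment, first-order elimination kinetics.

3.66 L/h

CL = k × Vd = 0.0159 × 230 = 3.657 L/h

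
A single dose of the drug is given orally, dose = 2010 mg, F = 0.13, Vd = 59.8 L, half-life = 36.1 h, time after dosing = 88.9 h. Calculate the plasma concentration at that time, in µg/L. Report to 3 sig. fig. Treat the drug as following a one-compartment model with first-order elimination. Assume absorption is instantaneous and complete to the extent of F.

793 µg/L

Amount reaching circulation = F × Dose = 0.13 × 2010 = 261.3 mg
C₀ = F·Dose / Vd = 261.3 / 59.8 = 4.370 mg/L
k = ln2 / t½ = 0.693147 / 36.1 = 0.01920 h⁻¹
C = C₀ · e^(−k·t) = 4.370 × e^(−0.01920 × 88.9)
  = 4.370 × 0.1814 = 0.7927 mg/L
Convert: 0.7927 mg/L × 1000 = 792.7 µg/L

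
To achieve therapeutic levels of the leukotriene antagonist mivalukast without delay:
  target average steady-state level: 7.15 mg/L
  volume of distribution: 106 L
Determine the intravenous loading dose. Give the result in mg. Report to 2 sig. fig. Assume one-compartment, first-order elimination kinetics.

LD = Css × Vd = 7.15 × 106 = 757.9 mg

760 mg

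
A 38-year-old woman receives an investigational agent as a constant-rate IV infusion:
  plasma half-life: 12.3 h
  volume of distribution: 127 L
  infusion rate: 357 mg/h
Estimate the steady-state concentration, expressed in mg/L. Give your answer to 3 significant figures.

k = ln2 / t½ = 0.693147 / 12.3 = 0.05635 h⁻¹
CL = k × Vd = 0.05635 × 127 = 7.156 L/h
At steady state Css = R₀ / CL = 357 / 7.156 = 49.89 mg/L

49.9 mg/L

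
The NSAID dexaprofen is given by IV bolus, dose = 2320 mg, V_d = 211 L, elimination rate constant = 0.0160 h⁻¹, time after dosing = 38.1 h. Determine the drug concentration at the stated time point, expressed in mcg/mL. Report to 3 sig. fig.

C₀ = Dose / Vd = 2320 / 211 = 11.00 mg/L
C = C₀ · e^(−k·t) = 11.00 × e^(−0.01600 × 38.1)
  = 11.00 × 0.5436 = 5.980 mg/L
(5.980 mg/L = 5.980 mcg/mL)

5.98 mcg/mL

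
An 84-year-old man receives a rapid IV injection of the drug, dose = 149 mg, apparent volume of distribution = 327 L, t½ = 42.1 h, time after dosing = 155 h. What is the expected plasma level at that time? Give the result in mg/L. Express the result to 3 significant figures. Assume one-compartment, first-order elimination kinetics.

C₀ = Dose / Vd = 149.0 / 327 = 0.4557 mg/L
k = ln2 / t½ = 0.693147 / 42.1 = 0.01646 h⁻¹
C = C₀ · e^(−k·t) = 0.4557 × e^(−0.01646 × 155)
  = 0.4557 × 0.07798 = 0.03554 mg/L

0.0355 mg/L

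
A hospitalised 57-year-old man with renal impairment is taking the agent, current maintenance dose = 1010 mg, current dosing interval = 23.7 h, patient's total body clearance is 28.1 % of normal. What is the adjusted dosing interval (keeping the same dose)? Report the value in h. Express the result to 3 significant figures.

84.3 h

To keep the same average steady-state level, dosing rate must scale with clearance.
CL ratio = 28.1 / 100 = 0.2810
New interval (same dose) = 23.7 / 0.2810 = 84.34 h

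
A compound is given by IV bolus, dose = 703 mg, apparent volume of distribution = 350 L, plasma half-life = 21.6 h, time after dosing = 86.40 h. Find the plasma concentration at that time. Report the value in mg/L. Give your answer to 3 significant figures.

0.126 mg/L

C₀ = Dose / Vd = 703.0 / 350 = 2.009 mg/L
k = ln2 / t½ = 0.693147 / 21.6 = 0.03209 h⁻¹
t / t½ = 86.40 / 21.6 = 4 half-lives
C = C₀ × (1/2)^4 = 2.009 × 0.06250 = 0.1256 mg/L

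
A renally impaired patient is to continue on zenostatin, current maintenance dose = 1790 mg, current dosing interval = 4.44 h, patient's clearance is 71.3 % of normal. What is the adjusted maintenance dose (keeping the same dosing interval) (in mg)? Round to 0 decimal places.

1276 mg

To keep the same average steady-state level, dosing rate must scale with clearance.
CL ratio = 71.3 / 100 = 0.7130
New dose (same interval) = 1790 × 0.7130 = 1276 mg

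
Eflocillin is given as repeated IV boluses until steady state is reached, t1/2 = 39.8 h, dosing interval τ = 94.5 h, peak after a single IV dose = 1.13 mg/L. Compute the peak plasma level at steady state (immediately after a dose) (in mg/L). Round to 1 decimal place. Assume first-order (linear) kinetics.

k = ln2 / t½ = 0.693147 / 39.8 = 0.01742 h⁻¹
e^(−kτ) = e^(−0.01742 × 94.5) = 0.1928
Accumulation ratio R = 1 / (1 − e^(−kτ)) = 1 / (1 − 0.1928) = 1.239
Steady-state peak = C₀ × R = 1.13 × 1.239 = 1.400 mg/L

1.4 mg/L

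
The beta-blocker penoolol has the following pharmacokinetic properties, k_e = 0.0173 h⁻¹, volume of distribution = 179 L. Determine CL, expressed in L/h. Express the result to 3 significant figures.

CL = k × Vd = 0.0173 × 179 = 3.097 L/h

3.10 L/h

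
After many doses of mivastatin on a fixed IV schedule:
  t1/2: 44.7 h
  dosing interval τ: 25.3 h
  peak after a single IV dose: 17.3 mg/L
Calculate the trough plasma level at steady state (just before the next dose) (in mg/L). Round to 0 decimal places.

k = ln2 / t½ = 0.693147 / 44.7 = 0.01551 h⁻¹
e^(−kτ) = e^(−0.01551 × 25.3) = 0.6754
Accumulation ratio R = 1 / (1 − e^(−kτ)) = 1 / (1 − 0.6754) = 3.081
Steady-state trough = C₀ × R × e^(−kτ) = 17.3 × 3.081 × 0.6754 = 36.00 mg/L

36 mg/L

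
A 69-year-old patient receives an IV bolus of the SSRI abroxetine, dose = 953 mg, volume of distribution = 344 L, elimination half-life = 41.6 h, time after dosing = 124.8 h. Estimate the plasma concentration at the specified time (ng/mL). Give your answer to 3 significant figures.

346 ng/mL

C₀ = Dose / Vd = 953.0 / 344 = 2.770 mg/L
k = ln2 / t½ = 0.693147 / 41.6 = 0.01666 h⁻¹
t / t½ = 124.8 / 41.6 = 3 half-lives
C = C₀ × (1/2)^3 = 2.770 × 0.1250 = 0.3463 mg/L
Convert: 0.3463 mg/L × 1000 = 346.3 ng/mL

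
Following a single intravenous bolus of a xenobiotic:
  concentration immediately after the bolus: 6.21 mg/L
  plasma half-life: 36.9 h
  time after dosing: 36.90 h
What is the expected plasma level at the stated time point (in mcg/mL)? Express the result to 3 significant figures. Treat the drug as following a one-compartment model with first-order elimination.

k = ln2 / t½ = 0.693147 / 36.9 = 0.01878 h⁻¹
t / t½ = 36.90 / 36.9 = 1 half-lives
C = C₀ × (1/2)^1 = 6.210 × 0.5000 = 3.105 mg/L
(3.105 mg/L = 3.105 mcg/mL)

3.11 mcg/mL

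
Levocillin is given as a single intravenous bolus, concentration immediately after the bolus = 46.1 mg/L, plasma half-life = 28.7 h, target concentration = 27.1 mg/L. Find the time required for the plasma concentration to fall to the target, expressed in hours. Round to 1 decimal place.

22.0 h

k = ln2 / t½ = 0.693147 / 28.7 = 0.02415 h⁻¹
t = ln(C₀ / C) / k = ln(46.10 / 27.1) / 0.02415
  = ln(1.701) / 0.02415 = 0.5312 / 0.02415 = 22.00 h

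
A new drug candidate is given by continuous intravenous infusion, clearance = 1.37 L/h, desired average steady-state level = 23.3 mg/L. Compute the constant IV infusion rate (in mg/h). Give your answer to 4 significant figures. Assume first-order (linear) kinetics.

31.92 mg/h

At steady state, infusion rate R₀ = Css × CL = 23.3 × 1.370 = 31.92 mg/h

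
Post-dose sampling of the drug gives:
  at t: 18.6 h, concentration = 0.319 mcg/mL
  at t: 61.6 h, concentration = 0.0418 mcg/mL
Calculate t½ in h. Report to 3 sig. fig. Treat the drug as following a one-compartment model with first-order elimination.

k = ln(C₁/C₂) / (t₂ − t₁) = ln(0.319/0.0418) / (61.6 − 18.6)
  = 2.032 / 43.00 = 0.04726 h⁻¹
t½ = ln2 / k = 0.693147 / 0.04726 = 14.67 h

14.7 h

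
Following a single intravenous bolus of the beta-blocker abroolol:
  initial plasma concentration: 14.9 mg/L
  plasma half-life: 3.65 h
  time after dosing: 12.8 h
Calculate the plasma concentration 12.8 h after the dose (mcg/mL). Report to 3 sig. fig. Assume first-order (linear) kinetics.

k = ln2 / t½ = 0.693147 / 3.65 = 0.1899 h⁻¹
C = C₀ · e^(−k·t) = 14.90 × e^(−0.1899 × 12.8)
  = 14.90 × 0.08797 = 1.311 mg/L
(1.311 mg/L = 1.311 mcg/mL)

1.31 mcg/mL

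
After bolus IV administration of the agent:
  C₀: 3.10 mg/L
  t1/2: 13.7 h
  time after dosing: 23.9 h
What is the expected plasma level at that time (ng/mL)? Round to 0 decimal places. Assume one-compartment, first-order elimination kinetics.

925 ng/mL

k = ln2 / t½ = 0.693147 / 13.7 = 0.05059 h⁻¹
C = C₀ · e^(−k·t) = 3.100 × e^(−0.05059 × 23.9)
  = 3.100 × 0.2985 = 0.9254 mg/L
Convert: 0.9254 mg/L × 1000 = 925.4 ng/mL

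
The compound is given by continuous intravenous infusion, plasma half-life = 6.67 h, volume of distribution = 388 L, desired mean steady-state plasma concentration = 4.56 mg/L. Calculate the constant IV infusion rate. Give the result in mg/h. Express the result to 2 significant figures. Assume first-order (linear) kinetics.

k = ln2 / t½ = 0.693147 / 6.67 = 0.1039 h⁻¹
CL = k × Vd = 0.1039 × 388 = 40.31 L/h
At steady state, infusion rate R₀ = Css × CL = 4.56 × 40.31 = 183.8 mg/h

180 mg/h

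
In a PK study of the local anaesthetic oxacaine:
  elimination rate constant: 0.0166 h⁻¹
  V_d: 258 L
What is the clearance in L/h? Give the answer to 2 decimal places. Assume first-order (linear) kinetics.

4.28 L/h

CL = k × Vd = 0.0166 × 258 = 4.283 L/h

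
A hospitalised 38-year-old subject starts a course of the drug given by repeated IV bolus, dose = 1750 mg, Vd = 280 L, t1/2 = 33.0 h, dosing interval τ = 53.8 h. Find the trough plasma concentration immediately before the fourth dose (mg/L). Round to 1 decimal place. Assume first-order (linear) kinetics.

C₀ per dose = Dose / Vd = 1750 / 280 = 6.250 mg/L
k = ln2 / t½ = 0.693147 / 33.0 = 0.02100 h⁻¹
Fraction remaining after one interval: r = e^(−kτ) = e^(−0.02100 × 53.8) = 0.3231
Before dose 4, 3 doses have been given (aged 1τ, 2τ, 3τ).
C_trough = C₀ × (r + r² + … + r^3) = C₀ × r(1−r^3)/(1−r)
        = 6.250 × 0.3231 × (1 − 0.03373) / (1 − 0.3231) = 2.883 mg/L

2.9 mg/L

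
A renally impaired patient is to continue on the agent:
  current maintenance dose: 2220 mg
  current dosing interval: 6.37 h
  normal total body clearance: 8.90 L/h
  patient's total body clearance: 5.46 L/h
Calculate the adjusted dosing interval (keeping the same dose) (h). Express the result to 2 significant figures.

To keep the same average steady-state level, dosing rate must scale with clearance.
CL ratio = 5.46 / 8.90 = 0.6135
New interval (same dose) = 6.37 / 0.6135 = 10.38 h

10 h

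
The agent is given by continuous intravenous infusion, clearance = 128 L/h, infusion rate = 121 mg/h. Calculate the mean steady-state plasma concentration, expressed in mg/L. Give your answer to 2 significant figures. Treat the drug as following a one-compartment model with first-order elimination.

0.95 mg/L

At steady state Css = R₀ / CL = 121 / 128.0 = 0.9453 mg/L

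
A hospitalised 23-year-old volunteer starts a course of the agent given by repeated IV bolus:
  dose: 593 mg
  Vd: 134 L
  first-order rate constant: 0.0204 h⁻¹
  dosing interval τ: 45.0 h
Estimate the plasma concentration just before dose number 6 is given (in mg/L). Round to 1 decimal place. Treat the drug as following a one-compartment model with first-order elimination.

2.9 mg/L

C₀ per dose = Dose / Vd = 593 / 134 = 4.425 mg/L
Fraction remaining after one interval: r = e^(−kτ) = e^(−0.02040 × 45.0) = 0.3993
Before dose 6, 5 doses have been given (aged 1τ, 2τ, 3τ, 4τ, 5τ).
C_trough = C₀ × (r + r² + … + r^5) = C₀ × r(1−r^5)/(1−r)
        = 4.425 × 0.3993 × (1 − 0.01015) / (1 − 0.3993) = 2.912 mg/L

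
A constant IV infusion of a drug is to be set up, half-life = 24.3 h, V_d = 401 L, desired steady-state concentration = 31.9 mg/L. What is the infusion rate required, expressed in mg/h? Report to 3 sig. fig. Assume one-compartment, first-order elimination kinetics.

365 mg/h

k = ln2 / t½ = 0.693147 / 24.3 = 0.02852 h⁻¹
CL = k × Vd = 0.02852 × 401 = 11.44 L/h
At steady state, infusion rate R₀ = Css × CL = 31.9 × 11.44 = 364.9 mg/h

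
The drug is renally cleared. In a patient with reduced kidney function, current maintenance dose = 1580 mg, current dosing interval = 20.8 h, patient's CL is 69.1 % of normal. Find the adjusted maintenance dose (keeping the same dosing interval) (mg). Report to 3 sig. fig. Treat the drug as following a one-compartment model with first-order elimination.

To keep the same average steady-state level, dosing rate must scale with clearance.
CL ratio = 69.1 / 100 = 0.6910
New dose (same interval) = 1580 × 0.6910 = 1092 mg

1090 mg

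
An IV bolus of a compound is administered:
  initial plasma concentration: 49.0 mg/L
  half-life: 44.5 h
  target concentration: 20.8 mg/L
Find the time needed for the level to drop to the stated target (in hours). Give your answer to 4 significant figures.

55.01 h

k = ln2 / t½ = 0.693147 / 44.5 = 0.01558 h⁻¹
t = ln(C₀ / C) / k = ln(49.00 / 20.8) / 0.01558
  = ln(2.356) / 0.01558 = 0.8570 / 0.01558 = 55.01 h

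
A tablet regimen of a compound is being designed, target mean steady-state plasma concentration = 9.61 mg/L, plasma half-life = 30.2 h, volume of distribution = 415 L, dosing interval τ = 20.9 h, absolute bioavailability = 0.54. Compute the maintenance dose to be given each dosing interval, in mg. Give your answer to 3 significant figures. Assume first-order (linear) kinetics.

3540 mg

k = ln2 / t½ = 0.693147 / 30.2 = 0.02295 h⁻¹
CL = k × Vd = 0.02295 × 415 = 9.524 L/h
At steady state, F × (Dose/τ) = Css × CL.
Dose = Css × CL × τ / F = 9.61 × 9.524 × 20.9 / 0.54 = 3542 mg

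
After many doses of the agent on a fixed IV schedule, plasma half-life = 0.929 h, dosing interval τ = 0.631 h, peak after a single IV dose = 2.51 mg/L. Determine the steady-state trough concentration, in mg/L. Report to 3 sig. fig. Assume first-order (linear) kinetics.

4.17 mg/L

k = ln2 / t½ = 0.693147 / 0.929 = 0.7461 h⁻¹
e^(−kτ) = e^(−0.7461 × 0.631) = 0.6245
Accumulation ratio R = 1 / (1 − e^(−kτ)) = 1 / (1 − 0.6245) = 2.663
Steady-state trough = C₀ × R × e^(−kτ) = 2.51 × 2.663 × 0.6245 = 4.174 mg/L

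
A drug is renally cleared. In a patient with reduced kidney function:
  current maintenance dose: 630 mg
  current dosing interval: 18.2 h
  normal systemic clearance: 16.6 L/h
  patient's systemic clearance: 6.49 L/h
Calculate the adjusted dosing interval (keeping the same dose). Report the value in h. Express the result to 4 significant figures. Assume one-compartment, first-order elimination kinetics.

To keep the same average steady-state level, dosing rate must scale with clearance.
CL ratio = 6.49 / 16.6 = 0.3910
New interval (same dose) = 18.2 / 0.3910 = 46.55 h

46.55 h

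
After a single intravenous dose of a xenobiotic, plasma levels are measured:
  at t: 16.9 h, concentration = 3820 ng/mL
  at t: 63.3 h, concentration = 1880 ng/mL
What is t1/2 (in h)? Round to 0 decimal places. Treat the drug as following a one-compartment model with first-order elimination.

k = ln(C₁/C₂) / (t₂ − t₁) = ln(3820/1880) / (63.3 − 16.9)
  = 0.7090 / 46.40 = 0.01528 h⁻¹
t½ = ln2 / k = 0.693147 / 0.01528 = 45.36 h

45 h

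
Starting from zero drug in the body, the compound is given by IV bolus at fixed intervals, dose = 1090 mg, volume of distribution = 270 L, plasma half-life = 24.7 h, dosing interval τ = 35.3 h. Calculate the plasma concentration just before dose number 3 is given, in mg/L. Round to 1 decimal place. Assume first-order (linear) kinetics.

C₀ per dose = Dose / Vd = 1090 / 270 = 4.037 mg/L
k = ln2 / t½ = 0.693147 / 24.7 = 0.02806 h⁻¹
Fraction remaining after one interval: r = e^(−kτ) = e^(−0.02806 × 35.3) = 0.3714
Before dose 3, 2 doses have been given (aged 1τ, 2τ).
C_trough = C₀ × (r + r²) = 4.037 × (0.3714 + 0.1379) = 2.056 mg/L

2.1 mg/L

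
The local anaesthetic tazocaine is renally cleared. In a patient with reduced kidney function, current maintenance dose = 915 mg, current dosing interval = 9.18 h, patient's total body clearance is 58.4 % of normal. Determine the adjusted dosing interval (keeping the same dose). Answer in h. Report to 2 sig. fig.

To keep the same average steady-state level, dosing rate must scale with clearance.
CL ratio = 58.4 / 100 = 0.5840
New interval (same dose) = 9.18 / 0.5840 = 15.72 h

16 h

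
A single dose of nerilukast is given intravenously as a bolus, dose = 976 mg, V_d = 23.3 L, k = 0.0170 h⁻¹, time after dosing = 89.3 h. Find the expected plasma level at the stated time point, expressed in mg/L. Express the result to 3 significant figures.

9.18 mg/L

C₀ = Dose / Vd = 976.0 / 23.3 = 41.89 mg/L
C = C₀ · e^(−k·t) = 41.89 × e^(−0.01700 × 89.3)
  = 41.89 × 0.2191 = 9.178 mg/L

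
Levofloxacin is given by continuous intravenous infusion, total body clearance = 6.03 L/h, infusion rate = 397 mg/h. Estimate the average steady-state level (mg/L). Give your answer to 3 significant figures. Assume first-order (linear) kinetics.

At steady state Css = R₀ / CL = 397 / 6.030 = 65.84 mg/L

65.8 mg/L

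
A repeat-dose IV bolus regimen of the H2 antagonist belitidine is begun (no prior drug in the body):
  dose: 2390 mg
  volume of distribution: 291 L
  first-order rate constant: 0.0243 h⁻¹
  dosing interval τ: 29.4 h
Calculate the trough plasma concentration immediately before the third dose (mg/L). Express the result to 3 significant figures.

5.99 mg/L

C₀ per dose = Dose / Vd = 2390 / 291 = 8.213 mg/L
Fraction remaining after one interval: r = e^(−kτ) = e^(−0.02430 × 29.4) = 0.4895
Before dose 3, 2 doses have been given (aged 1τ, 2τ).
C_trough = C₀ × (r + r²) = 8.213 × (0.4895 + 0.2396) = 5.988 mg/L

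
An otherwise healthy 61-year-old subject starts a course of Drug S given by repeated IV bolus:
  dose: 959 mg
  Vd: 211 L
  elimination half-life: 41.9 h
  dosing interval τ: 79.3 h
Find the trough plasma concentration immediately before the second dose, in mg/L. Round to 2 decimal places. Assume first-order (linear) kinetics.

C₀ per dose = Dose / Vd = 959 / 211 = 4.545 mg/L
k = ln2 / t½ = 0.693147 / 41.9 = 0.01654 h⁻¹
Fraction remaining after one interval: r = e^(−kτ) = e^(−0.01654 × 79.3) = 0.2694
Before dose 2, 1 dose has been given (aged 1τ).
C_trough = C₀ × r = 4.545 × 0.2694 = 1.224 mg/L

1.22 mg/L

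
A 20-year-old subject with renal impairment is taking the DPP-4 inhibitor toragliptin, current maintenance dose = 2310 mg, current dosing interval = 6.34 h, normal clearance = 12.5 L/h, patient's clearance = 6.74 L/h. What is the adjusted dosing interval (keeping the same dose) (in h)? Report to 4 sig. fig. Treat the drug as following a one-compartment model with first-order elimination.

11.76 h

To keep the same average steady-state level, dosing rate must scale with clearance.
CL ratio = 6.74 / 12.5 = 0.5392
New interval (same dose) = 6.34 / 0.5392 = 11.76 h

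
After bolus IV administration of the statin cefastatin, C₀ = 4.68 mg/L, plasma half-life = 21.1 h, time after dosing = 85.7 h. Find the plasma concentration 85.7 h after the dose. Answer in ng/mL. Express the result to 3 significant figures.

k = ln2 / t½ = 0.693147 / 21.1 = 0.03285 h⁻¹
C = C₀ · e^(−k·t) = 4.680 × e^(−0.03285 × 85.7)
  = 4.680 × 0.05989 = 0.2803 mg/L
Convert: 0.2803 mg/L × 1000 = 280.3 ng/mL

280 ng/mL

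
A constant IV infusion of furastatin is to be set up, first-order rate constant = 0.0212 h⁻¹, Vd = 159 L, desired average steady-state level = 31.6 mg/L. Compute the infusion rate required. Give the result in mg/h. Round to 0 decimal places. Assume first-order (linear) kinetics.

107 mg/h

CL = k × Vd = 0.02120 × 159 = 3.371 L/h
At steady state, infusion rate R₀ = Css × CL = 31.6 × 3.371 = 106.5 mg/h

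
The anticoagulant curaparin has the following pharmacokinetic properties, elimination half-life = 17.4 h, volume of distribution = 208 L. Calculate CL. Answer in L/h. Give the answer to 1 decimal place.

k = ln2 / t½ = 0.693147 / 17.4 = 0.03984 h⁻¹
CL = k × Vd = 0.03984 × 208 = 8.287 L/h

8.3 L/h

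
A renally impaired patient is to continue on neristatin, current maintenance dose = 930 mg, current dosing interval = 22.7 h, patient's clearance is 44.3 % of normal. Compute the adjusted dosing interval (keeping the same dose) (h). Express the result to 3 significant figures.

51.2 h

To keep the same average steady-state level, dosing rate must scale with clearance.
CL ratio = 44.3 / 100 = 0.4430
New interval (same dose) = 22.7 / 0.4430 = 51.24 h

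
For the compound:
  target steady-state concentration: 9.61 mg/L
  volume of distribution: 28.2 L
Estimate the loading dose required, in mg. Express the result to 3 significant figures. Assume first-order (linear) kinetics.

LD = Css × Vd = 9.61 × 28.2 = 271.0 mg

271 mg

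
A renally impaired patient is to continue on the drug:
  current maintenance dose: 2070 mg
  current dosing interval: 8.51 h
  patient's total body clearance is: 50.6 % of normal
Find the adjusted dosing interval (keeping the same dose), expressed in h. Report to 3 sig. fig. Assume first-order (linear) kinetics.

16.8 h

To keep the same average steady-state level, dosing rate must scale with clearance.
CL ratio = 50.6 / 100 = 0.5060
New interval (same dose) = 8.51 / 0.5060 = 16.82 h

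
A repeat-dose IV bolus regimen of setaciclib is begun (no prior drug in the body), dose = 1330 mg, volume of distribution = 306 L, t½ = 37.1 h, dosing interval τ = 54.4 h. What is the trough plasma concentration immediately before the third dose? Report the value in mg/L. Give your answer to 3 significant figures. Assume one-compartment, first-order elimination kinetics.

C₀ per dose = Dose / Vd = 1330 / 306 = 4.346 mg/L
k = ln2 / t½ = 0.693147 / 37.1 = 0.01868 h⁻¹
Fraction remaining after one interval: r = e^(−kτ) = e^(−0.01868 × 54.4) = 0.3620
Before dose 3, 2 doses have been given (aged 1τ, 2τ).
C_trough = C₀ × (r + r²) = 4.346 × (0.3620 + 0.1310) = 2.143 mg/L

2.14 mg/L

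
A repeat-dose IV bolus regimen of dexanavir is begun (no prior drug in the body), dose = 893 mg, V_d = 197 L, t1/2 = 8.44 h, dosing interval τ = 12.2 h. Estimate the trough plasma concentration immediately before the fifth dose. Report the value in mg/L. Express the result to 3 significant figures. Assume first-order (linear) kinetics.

2.58 mg/L

C₀ per dose = Dose / Vd = 893 / 197 = 4.533 mg/L
k = ln2 / t½ = 0.693147 / 8.44 = 0.08213 h⁻¹
Fraction remaining after one interval: r = e^(−kτ) = e^(−0.08213 × 12.2) = 0.3671
Before dose 5, 4 doses have been given (aged 1τ, 2τ, 3τ, 4τ).
C_trough = C₀ × (r + r² + … + r^4) = C₀ × r(1−r^4)/(1−r)
        = 4.533 × 0.3671 × (1 − 0.01816) / (1 − 0.3671) = 2.582 mg/L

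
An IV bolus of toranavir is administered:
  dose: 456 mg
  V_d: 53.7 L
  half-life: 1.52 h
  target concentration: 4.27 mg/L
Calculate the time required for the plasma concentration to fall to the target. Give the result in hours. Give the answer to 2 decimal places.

C₀ = Dose / Vd = 456.0 / 53.7 = 8.492 mg/L
k = ln2 / t½ = 0.693147 / 1.52 = 0.4560 h⁻¹
t = ln(C₀ / C) / k = ln(8.492 / 4.27) / 0.4560
  = ln(1.989) / 0.4560 = 0.6876 / 0.4560 = 1.508 h

1.51 h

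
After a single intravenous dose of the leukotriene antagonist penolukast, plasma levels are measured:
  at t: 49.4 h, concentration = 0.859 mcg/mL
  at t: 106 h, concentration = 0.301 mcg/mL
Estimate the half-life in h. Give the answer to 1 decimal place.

37.4 h

k = ln(C₁/C₂) / (t₂ − t₁) = ln(0.859/0.301) / (106 − 49.4)
  = 1.049 / 56.60 = 0.01853 h⁻¹
t½ = ln2 / k = 0.693147 / 0.01853 = 37.41 h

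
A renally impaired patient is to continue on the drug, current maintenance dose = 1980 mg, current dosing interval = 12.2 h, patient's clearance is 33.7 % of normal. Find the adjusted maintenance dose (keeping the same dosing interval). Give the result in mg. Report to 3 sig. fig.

667 mg

To keep the same average steady-state level, dosing rate must scale with clearance.
CL ratio = 33.7 / 100 = 0.3370
New dose (same interval) = 1980 × 0.3370 = 667.3 mg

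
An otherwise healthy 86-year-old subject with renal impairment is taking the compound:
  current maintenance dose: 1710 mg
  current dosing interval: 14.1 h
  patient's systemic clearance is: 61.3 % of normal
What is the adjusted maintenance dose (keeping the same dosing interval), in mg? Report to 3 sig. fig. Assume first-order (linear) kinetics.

To keep the same average steady-state level, dosing rate must scale with clearance.
CL ratio = 61.3 / 100 = 0.6130
New dose (same interval) = 1710 × 0.6130 = 1048 mg

1050 mg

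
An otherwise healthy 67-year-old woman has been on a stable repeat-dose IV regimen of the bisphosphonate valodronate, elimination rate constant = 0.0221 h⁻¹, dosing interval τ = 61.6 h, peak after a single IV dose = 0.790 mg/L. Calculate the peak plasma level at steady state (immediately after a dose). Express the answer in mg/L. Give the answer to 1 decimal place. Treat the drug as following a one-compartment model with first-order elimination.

1.1 mg/L

e^(−kτ) = e^(−0.02210 × 61.6) = 0.2563
Accumulation ratio R = 1 / (1 − e^(−kτ)) = 1 / (1 − 0.2563) = 1.345
Steady-state peak = C₀ × R = 0.790 × 1.345 = 1.063 mg/L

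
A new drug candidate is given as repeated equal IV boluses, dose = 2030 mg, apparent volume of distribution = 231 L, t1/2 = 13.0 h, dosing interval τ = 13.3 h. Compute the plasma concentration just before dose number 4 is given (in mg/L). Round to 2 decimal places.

7.50 mg/L

C₀ per dose = Dose / Vd = 2030 / 231 = 8.788 mg/L
k = ln2 / t½ = 0.693147 / 13.0 = 0.05332 h⁻¹
Fraction remaining after one interval: r = e^(−kτ) = e^(−0.05332 × 13.3) = 0.4921
Before dose 4, 3 doses have been given (aged 1τ, 2τ, 3τ).
C_trough = C₀ × (r + r² + … + r^3) = C₀ × r(1−r^3)/(1−r)
        = 8.788 × 0.4921 × (1 − 0.1192) / (1 − 0.4921) = 7.500 mg/L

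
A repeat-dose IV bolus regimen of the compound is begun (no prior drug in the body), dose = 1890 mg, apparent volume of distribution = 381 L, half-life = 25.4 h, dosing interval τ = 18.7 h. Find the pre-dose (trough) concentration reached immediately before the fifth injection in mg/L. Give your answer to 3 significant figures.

C₀ per dose = Dose / Vd = 1890 / 381 = 4.961 mg/L
k = ln2 / t½ = 0.693147 / 25.4 = 0.02729 h⁻¹
Fraction remaining after one interval: r = e^(−kτ) = e^(−0.02729 × 18.7) = 0.6003
Before dose 5, 4 doses have been given (aged 1τ, 2τ, 3τ, 4τ).
C_trough = C₀ × (r + r² + … + r^4) = C₀ × r(1−r^4)/(1−r)
        = 4.961 × 0.6003 × (1 − 0.1299) / (1 − 0.6003) = 6.483 mg/L

6.48 mg/L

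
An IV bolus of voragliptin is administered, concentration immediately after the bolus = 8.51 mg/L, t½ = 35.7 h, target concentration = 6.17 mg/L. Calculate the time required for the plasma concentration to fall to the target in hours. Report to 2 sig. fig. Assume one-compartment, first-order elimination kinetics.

k = ln2 / t½ = 0.693147 / 35.7 = 0.01942 h⁻¹
t = ln(C₀ / C) / k = ln(8.510 / 6.17) / 0.01942
  = ln(1.379) / 0.01942 = 0.3214 / 0.01942 = 16.55 h

17 h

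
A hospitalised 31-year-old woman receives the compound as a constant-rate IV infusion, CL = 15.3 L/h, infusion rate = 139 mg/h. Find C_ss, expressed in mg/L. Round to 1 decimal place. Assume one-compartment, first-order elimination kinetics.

At steady state Css = R₀ / CL = 139 / 15.30 = 9.085 mg/L

9.1 mg/L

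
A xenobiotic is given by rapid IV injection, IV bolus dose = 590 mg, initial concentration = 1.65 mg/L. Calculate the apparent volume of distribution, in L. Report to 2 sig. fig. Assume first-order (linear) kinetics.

Vd = Dose / C₀ = 590.0 / 1.65 = 357.6 L

360 L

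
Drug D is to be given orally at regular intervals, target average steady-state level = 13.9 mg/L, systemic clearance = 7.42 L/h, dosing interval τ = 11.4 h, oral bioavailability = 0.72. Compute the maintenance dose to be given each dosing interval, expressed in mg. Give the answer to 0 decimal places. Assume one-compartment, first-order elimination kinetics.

At steady state, F × (Dose/τ) = Css × CL.
Dose = Css × CL × τ / F = 13.9 × 7.420 × 11.4 / 0.72 = 1633 mg

1633 mg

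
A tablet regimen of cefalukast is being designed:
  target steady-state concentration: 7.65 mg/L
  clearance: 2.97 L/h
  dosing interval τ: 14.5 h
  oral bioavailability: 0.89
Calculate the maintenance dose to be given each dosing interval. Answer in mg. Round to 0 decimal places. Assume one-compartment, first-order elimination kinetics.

At steady state, F × (Dose/τ) = Css × CL.
Dose = Css × CL × τ / F = 7.65 × 2.970 × 14.5 / 0.89 = 370.2 mg

370 mg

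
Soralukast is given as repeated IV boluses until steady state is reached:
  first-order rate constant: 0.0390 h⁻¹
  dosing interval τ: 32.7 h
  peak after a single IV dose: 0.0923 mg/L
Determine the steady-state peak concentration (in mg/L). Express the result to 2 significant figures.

0.13 mg/L

e^(−kτ) = e^(−0.03900 × 32.7) = 0.2793
Accumulation ratio R = 1 / (1 − e^(−kτ)) = 1 / (1 − 0.2793) = 1.388
Steady-state peak = C₀ × R = 0.0923 × 1.388 = 0.1281 mg/L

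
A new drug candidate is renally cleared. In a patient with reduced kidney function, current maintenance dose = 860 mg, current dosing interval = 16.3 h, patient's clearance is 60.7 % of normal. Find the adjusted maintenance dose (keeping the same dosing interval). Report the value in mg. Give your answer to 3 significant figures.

To keep the same average steady-state level, dosing rate must scale with clearance.
CL ratio = 60.7 / 100 = 0.6070
New dose (same interval) = 860 × 0.6070 = 522.0 mg

522 mg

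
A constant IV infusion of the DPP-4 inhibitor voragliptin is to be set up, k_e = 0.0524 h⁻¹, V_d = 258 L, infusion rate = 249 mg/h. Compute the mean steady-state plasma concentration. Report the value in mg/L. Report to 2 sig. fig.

18 mg/L

CL = k × Vd = 0.05240 × 258 = 13.52 L/h
At steady state Css = R₀ / CL = 249 / 13.52 = 18.42 mg/L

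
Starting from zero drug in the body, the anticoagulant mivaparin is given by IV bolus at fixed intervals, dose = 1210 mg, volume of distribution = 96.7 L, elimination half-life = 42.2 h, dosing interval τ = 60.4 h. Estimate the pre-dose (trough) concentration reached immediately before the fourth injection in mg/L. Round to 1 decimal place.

C₀ per dose = Dose / Vd = 1210 / 96.7 = 12.51 mg/L
k = ln2 / t½ = 0.693147 / 42.2 = 0.01643 h⁻¹
Fraction remaining after one interval: r = e^(−kτ) = e^(−0.01643 × 60.4) = 0.3707
Before dose 4, 3 doses have been given (aged 1τ, 2τ, 3τ).
C_trough = C₀ × (r + r² + … + r^3) = C₀ × r(1−r^3)/(1−r)
        = 12.51 × 0.3707 × (1 − 0.05094) / (1 − 0.3707) = 6.994 mg/L

7.0 mg/L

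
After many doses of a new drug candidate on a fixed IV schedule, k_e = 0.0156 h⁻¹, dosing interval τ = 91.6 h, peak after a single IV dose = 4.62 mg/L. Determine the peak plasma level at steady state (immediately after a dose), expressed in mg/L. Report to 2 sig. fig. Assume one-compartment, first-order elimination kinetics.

6.1 mg/L

e^(−kτ) = e^(−0.01560 × 91.6) = 0.2396
Accumulation ratio R = 1 / (1 − e^(−kτ)) = 1 / (1 − 0.2396) = 1.315
Steady-state peak = C₀ × R = 4.62 × 1.315 = 6.075 mg/L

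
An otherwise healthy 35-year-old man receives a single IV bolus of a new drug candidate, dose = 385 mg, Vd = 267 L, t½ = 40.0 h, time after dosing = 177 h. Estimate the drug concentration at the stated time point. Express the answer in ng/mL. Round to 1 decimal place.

C₀ = Dose / Vd = 385.0 / 267 = 1.442 mg/L
k = ln2 / t½ = 0.693147 / 40.0 = 0.01733 h⁻¹
C = C₀ · e^(−k·t) = 1.442 × e^(−0.01733 × 177)
  = 1.442 × 0.04654 = 0.06711 mg/L
Convert: 0.06711 mg/L × 1000 = 67.11 ng/mL

67.1 ng/mL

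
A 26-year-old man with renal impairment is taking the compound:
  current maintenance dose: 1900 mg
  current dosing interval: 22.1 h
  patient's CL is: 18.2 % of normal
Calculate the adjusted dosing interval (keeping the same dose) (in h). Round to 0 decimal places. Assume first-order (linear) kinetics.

To keep the same average steady-state level, dosing rate must scale with clearance.
CL ratio = 18.2 / 100 = 0.1820
New interval (same dose) = 22.1 / 0.1820 = 121.4 h

121 h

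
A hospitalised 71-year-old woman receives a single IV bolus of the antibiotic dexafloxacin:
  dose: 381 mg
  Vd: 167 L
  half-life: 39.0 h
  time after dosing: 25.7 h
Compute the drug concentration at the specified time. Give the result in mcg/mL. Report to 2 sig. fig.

C₀ = Dose / Vd = 381.0 / 167 = 2.281 mg/L
k = ln2 / t½ = 0.693147 / 39.0 = 0.01777 h⁻¹
C = C₀ · e^(−k·t) = 2.281 × e^(−0.01777 × 25.7)
  = 2.281 × 0.6334 = 1.445 mg/L
(1.445 mg/L = 1.445 mcg/mL)

1.4 mcg/mL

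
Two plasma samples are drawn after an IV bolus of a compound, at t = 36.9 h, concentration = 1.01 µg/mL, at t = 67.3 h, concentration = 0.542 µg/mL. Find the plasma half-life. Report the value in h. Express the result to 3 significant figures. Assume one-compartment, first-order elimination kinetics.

33.9 h

k = ln(C₁/C₂) / (t₂ − t₁) = ln(1.01/0.542) / (67.3 − 36.9)
  = 0.6224 / 30.40 = 0.02047 h⁻¹
t½ = ln2 / k = 0.693147 / 0.02047 = 33.86 h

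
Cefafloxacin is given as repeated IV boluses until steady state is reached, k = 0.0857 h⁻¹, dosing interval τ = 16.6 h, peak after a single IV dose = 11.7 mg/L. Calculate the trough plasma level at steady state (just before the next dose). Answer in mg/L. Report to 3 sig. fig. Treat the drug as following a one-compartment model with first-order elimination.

3.72 mg/L

e^(−kτ) = e^(−0.08570 × 16.6) = 0.2411
Accumulation ratio R = 1 / (1 − e^(−kτ)) = 1 / (1 − 0.2411) = 1.318
Steady-state trough = C₀ × R × e^(−kτ) = 11.7 × 1.318 × 0.2411 = 3.718 mg/L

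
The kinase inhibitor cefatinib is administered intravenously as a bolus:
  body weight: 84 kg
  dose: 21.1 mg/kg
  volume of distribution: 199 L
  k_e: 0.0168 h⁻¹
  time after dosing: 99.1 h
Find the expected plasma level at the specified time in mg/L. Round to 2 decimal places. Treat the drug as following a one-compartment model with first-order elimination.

1.69 mg/L

Total dose = 21.1 × 84 = 1772 mg
C₀ = Dose / Vd = 1772 / 199 = 8.905 mg/L
C = C₀ · e^(−k·t) = 8.905 × e^(−0.01680 × 99.1)
  = 8.905 × 0.1892 = 1.685 mg/L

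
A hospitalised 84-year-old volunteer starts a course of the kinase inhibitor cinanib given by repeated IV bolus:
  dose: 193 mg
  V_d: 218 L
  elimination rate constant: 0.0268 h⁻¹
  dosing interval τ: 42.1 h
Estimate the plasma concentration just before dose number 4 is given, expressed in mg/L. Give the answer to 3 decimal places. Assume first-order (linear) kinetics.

C₀ per dose = Dose / Vd = 193 / 218 = 0.8853 mg/L
Fraction remaining after one interval: r = e^(−kτ) = e^(−0.02680 × 42.1) = 0.3236
Before dose 4, 3 doses have been given (aged 1τ, 2τ, 3τ).
C_trough = C₀ × (r + r² + … + r^3) = C₀ × r(1−r^3)/(1−r)
        = 0.8853 × 0.3236 × (1 − 0.03389) / (1 − 0.3236) = 0.4092 mg/L

0.409 mg/L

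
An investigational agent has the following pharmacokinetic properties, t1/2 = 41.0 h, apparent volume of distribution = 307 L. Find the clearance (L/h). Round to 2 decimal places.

5.19 L/h

k = ln2 / t½ = 0.693147 / 41.0 = 0.01691 h⁻¹
CL = k × Vd = 0.01691 × 307 = 5.191 L/h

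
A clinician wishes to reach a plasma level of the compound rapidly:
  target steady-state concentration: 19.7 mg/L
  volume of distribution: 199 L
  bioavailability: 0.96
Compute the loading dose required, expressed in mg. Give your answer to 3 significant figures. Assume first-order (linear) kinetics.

LD = Css × Vd / F = 19.7 × 199 / 0.96 = 4084 mg

4080 mg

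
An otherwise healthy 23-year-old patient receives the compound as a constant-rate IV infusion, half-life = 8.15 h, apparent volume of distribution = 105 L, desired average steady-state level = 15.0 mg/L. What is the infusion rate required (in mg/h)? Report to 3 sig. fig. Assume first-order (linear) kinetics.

k = ln2 / t½ = 0.693147 / 8.15 = 0.08505 h⁻¹
CL = k × Vd = 0.08505 × 105 = 8.930 L/h
At steady state, infusion rate R₀ = Css × CL = 15.0 × 8.930 = 134.0 mg/h

134 mg/h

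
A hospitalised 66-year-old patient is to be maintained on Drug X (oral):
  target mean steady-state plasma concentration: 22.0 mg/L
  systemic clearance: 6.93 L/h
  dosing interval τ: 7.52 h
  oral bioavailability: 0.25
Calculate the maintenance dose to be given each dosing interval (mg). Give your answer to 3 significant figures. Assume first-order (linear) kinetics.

At steady state, F × (Dose/τ) = Css × CL.
Dose = Css × CL × τ / F = 22.0 × 6.930 × 7.52 / 0.25 = 4586 mg

4590 mg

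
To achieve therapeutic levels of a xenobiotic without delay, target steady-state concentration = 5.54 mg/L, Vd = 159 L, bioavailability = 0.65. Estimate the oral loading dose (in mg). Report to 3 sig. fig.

1360 mg

LD = Css × Vd / F = 5.54 × 159 / 0.65 = 1355 mg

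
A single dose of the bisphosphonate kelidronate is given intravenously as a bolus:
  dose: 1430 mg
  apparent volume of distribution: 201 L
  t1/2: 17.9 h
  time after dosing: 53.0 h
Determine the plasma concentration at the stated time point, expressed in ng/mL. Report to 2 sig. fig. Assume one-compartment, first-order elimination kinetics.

C₀ = Dose / Vd = 1430 / 201 = 7.114 mg/L
k = ln2 / t½ = 0.693147 / 17.9 = 0.03872 h⁻¹
C = C₀ · e^(−k·t) = 7.114 × e^(−0.03872 × 53.0)
  = 7.114 × 0.1285 = 0.9141 mg/L
Convert: 0.9141 mg/L × 1000 = 914.1 ng/mL

910 ng/mL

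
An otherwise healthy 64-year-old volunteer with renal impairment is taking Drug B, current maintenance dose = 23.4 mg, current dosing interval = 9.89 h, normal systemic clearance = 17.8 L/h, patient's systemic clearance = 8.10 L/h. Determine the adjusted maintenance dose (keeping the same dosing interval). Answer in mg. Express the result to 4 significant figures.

To keep the same average steady-state level, dosing rate must scale with clearance.
CL ratio = 8.10 / 17.8 = 0.4551
New dose (same interval) = 23.4 × 0.4551 = 10.65 mg

10.65 mg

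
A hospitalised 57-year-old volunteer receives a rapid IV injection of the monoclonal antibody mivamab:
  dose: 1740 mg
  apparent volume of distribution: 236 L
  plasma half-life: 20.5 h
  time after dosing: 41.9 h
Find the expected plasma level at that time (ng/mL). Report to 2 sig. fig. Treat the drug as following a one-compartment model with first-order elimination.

C₀ = Dose / Vd = 1740 / 236 = 7.373 mg/L
k = ln2 / t½ = 0.693147 / 20.5 = 0.03381 h⁻¹
C = C₀ · e^(−k·t) = 7.373 × e^(−0.03381 × 41.9)
  = 7.373 × 0.2425 = 1.788 mg/L
Convert: 1.788 mg/L × 1000 = 1788 ng/mL

1800 ng/mL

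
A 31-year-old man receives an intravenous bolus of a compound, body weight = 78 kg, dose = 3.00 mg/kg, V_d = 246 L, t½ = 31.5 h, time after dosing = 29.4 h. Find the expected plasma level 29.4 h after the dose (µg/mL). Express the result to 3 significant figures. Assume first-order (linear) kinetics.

Total dose = 3.00 × 78 = 234.0 mg
C₀ = Dose / Vd = 234.0 / 246 = 0.9512 mg/L
k = ln2 / t½ = 0.693147 / 31.5 = 0.02200 h⁻¹
C = C₀ · e^(−k·t) = 0.9512 × e^(−0.02200 × 29.4)
  = 0.9512 × 0.5237 = 0.4981 mg/L
(0.4981 mg/L = 0.4981 µg/mL)

0.498 µg/mL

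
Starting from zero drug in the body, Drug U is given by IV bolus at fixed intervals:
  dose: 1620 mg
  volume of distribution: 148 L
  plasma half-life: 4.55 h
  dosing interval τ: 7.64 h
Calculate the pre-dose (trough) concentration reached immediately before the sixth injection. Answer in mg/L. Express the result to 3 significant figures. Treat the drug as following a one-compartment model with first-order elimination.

C₀ per dose = Dose / Vd = 1620 / 148 = 10.95 mg/L
k = ln2 / t½ = 0.693147 / 4.55 = 0.1523 h⁻¹
Fraction remaining after one interval: r = e^(−kτ) = e^(−0.1523 × 7.64) = 0.3124
Before dose 6, 5 doses have been given (aged 1τ, 2τ, 3τ, 4τ, 5τ).
C_trough = C₀ × (r + r² + … + r^5) = C₀ × r(1−r^5)/(1−r)
        = 10.95 × 0.3124 × (1 − 0.002975) / (1 − 0.3124) = 4.960 mg/L

4.96 mg/L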